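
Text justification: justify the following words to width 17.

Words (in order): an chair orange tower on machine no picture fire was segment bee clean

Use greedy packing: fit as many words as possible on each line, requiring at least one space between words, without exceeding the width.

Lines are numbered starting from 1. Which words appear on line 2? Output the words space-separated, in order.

Answer: tower on machine

Derivation:
Line 1: ['an', 'chair', 'orange'] (min_width=15, slack=2)
Line 2: ['tower', 'on', 'machine'] (min_width=16, slack=1)
Line 3: ['no', 'picture', 'fire'] (min_width=15, slack=2)
Line 4: ['was', 'segment', 'bee'] (min_width=15, slack=2)
Line 5: ['clean'] (min_width=5, slack=12)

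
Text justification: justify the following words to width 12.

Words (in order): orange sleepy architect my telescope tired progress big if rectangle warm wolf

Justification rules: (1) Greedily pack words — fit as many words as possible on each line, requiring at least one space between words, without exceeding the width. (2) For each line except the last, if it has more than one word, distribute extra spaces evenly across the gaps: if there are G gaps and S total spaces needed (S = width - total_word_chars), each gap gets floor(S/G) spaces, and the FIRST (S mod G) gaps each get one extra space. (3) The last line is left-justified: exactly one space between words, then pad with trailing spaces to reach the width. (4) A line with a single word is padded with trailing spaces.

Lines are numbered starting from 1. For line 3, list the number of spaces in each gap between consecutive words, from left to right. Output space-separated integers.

Line 1: ['orange'] (min_width=6, slack=6)
Line 2: ['sleepy'] (min_width=6, slack=6)
Line 3: ['architect', 'my'] (min_width=12, slack=0)
Line 4: ['telescope'] (min_width=9, slack=3)
Line 5: ['tired'] (min_width=5, slack=7)
Line 6: ['progress', 'big'] (min_width=12, slack=0)
Line 7: ['if', 'rectangle'] (min_width=12, slack=0)
Line 8: ['warm', 'wolf'] (min_width=9, slack=3)

Answer: 1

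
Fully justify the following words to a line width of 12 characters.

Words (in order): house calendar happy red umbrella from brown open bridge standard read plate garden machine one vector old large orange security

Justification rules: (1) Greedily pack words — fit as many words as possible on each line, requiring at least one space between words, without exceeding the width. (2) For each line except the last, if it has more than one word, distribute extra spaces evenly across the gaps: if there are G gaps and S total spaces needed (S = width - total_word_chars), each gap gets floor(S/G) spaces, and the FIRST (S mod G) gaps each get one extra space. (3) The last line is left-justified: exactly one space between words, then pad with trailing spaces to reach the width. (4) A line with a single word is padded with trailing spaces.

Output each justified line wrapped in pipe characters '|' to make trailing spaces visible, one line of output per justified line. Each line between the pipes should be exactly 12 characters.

Answer: |house       |
|calendar    |
|happy    red|
|umbrella    |
|from   brown|
|open  bridge|
|standard    |
|read   plate|
|garden      |
|machine  one|
|vector   old|
|large orange|
|security    |

Derivation:
Line 1: ['house'] (min_width=5, slack=7)
Line 2: ['calendar'] (min_width=8, slack=4)
Line 3: ['happy', 'red'] (min_width=9, slack=3)
Line 4: ['umbrella'] (min_width=8, slack=4)
Line 5: ['from', 'brown'] (min_width=10, slack=2)
Line 6: ['open', 'bridge'] (min_width=11, slack=1)
Line 7: ['standard'] (min_width=8, slack=4)
Line 8: ['read', 'plate'] (min_width=10, slack=2)
Line 9: ['garden'] (min_width=6, slack=6)
Line 10: ['machine', 'one'] (min_width=11, slack=1)
Line 11: ['vector', 'old'] (min_width=10, slack=2)
Line 12: ['large', 'orange'] (min_width=12, slack=0)
Line 13: ['security'] (min_width=8, slack=4)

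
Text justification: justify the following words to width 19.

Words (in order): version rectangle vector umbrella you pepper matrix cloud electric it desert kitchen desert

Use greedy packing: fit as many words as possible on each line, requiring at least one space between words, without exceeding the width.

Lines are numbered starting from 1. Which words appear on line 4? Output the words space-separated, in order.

Answer: electric it desert

Derivation:
Line 1: ['version', 'rectangle'] (min_width=17, slack=2)
Line 2: ['vector', 'umbrella', 'you'] (min_width=19, slack=0)
Line 3: ['pepper', 'matrix', 'cloud'] (min_width=19, slack=0)
Line 4: ['electric', 'it', 'desert'] (min_width=18, slack=1)
Line 5: ['kitchen', 'desert'] (min_width=14, slack=5)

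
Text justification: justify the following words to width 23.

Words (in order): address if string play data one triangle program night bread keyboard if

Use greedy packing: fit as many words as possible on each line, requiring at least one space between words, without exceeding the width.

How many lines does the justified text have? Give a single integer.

Answer: 4

Derivation:
Line 1: ['address', 'if', 'string', 'play'] (min_width=22, slack=1)
Line 2: ['data', 'one', 'triangle'] (min_width=17, slack=6)
Line 3: ['program', 'night', 'bread'] (min_width=19, slack=4)
Line 4: ['keyboard', 'if'] (min_width=11, slack=12)
Total lines: 4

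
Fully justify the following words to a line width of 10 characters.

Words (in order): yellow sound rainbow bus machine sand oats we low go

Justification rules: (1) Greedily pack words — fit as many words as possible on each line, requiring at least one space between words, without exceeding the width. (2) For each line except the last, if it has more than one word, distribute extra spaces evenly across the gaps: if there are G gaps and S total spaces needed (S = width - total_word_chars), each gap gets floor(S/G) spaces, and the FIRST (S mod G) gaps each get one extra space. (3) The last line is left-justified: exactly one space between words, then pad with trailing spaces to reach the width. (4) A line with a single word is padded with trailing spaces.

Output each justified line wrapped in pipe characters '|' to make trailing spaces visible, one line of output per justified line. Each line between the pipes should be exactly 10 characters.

Answer: |yellow    |
|sound     |
|rainbow   |
|bus       |
|machine   |
|sand  oats|
|we low go |

Derivation:
Line 1: ['yellow'] (min_width=6, slack=4)
Line 2: ['sound'] (min_width=5, slack=5)
Line 3: ['rainbow'] (min_width=7, slack=3)
Line 4: ['bus'] (min_width=3, slack=7)
Line 5: ['machine'] (min_width=7, slack=3)
Line 6: ['sand', 'oats'] (min_width=9, slack=1)
Line 7: ['we', 'low', 'go'] (min_width=9, slack=1)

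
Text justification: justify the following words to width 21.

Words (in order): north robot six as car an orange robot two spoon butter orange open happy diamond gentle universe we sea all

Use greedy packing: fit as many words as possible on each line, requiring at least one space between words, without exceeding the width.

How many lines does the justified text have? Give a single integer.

Line 1: ['north', 'robot', 'six', 'as'] (min_width=18, slack=3)
Line 2: ['car', 'an', 'orange', 'robot'] (min_width=19, slack=2)
Line 3: ['two', 'spoon', 'butter'] (min_width=16, slack=5)
Line 4: ['orange', 'open', 'happy'] (min_width=17, slack=4)
Line 5: ['diamond', 'gentle'] (min_width=14, slack=7)
Line 6: ['universe', 'we', 'sea', 'all'] (min_width=19, slack=2)
Total lines: 6

Answer: 6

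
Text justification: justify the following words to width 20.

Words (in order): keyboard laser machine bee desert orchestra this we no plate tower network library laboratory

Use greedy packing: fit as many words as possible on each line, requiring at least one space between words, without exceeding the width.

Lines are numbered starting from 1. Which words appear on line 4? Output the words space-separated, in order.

Answer: plate tower network

Derivation:
Line 1: ['keyboard', 'laser'] (min_width=14, slack=6)
Line 2: ['machine', 'bee', 'desert'] (min_width=18, slack=2)
Line 3: ['orchestra', 'this', 'we', 'no'] (min_width=20, slack=0)
Line 4: ['plate', 'tower', 'network'] (min_width=19, slack=1)
Line 5: ['library', 'laboratory'] (min_width=18, slack=2)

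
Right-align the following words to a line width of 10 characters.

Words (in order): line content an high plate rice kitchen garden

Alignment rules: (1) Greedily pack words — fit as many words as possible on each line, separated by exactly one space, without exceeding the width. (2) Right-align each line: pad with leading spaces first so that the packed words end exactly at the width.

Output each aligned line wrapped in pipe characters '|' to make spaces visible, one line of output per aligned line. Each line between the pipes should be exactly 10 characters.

Answer: |      line|
|content an|
|high plate|
|      rice|
|   kitchen|
|    garden|

Derivation:
Line 1: ['line'] (min_width=4, slack=6)
Line 2: ['content', 'an'] (min_width=10, slack=0)
Line 3: ['high', 'plate'] (min_width=10, slack=0)
Line 4: ['rice'] (min_width=4, slack=6)
Line 5: ['kitchen'] (min_width=7, slack=3)
Line 6: ['garden'] (min_width=6, slack=4)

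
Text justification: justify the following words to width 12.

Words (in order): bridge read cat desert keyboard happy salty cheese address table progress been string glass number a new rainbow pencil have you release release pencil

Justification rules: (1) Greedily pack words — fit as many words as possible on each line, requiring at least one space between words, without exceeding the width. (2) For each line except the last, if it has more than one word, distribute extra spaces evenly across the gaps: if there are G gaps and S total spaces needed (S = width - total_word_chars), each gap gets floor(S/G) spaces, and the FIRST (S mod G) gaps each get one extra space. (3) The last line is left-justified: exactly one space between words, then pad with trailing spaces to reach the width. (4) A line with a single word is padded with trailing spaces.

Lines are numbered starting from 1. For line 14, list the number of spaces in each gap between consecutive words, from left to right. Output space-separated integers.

Line 1: ['bridge', 'read'] (min_width=11, slack=1)
Line 2: ['cat', 'desert'] (min_width=10, slack=2)
Line 3: ['keyboard'] (min_width=8, slack=4)
Line 4: ['happy', 'salty'] (min_width=11, slack=1)
Line 5: ['cheese'] (min_width=6, slack=6)
Line 6: ['address'] (min_width=7, slack=5)
Line 7: ['table'] (min_width=5, slack=7)
Line 8: ['progress'] (min_width=8, slack=4)
Line 9: ['been', 'string'] (min_width=11, slack=1)
Line 10: ['glass', 'number'] (min_width=12, slack=0)
Line 11: ['a', 'new'] (min_width=5, slack=7)
Line 12: ['rainbow'] (min_width=7, slack=5)
Line 13: ['pencil', 'have'] (min_width=11, slack=1)
Line 14: ['you', 'release'] (min_width=11, slack=1)
Line 15: ['release'] (min_width=7, slack=5)
Line 16: ['pencil'] (min_width=6, slack=6)

Answer: 2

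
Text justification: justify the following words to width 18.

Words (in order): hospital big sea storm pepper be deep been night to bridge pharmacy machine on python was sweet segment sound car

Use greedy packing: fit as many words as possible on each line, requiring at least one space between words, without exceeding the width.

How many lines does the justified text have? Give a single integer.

Line 1: ['hospital', 'big', 'sea'] (min_width=16, slack=2)
Line 2: ['storm', 'pepper', 'be'] (min_width=15, slack=3)
Line 3: ['deep', 'been', 'night', 'to'] (min_width=18, slack=0)
Line 4: ['bridge', 'pharmacy'] (min_width=15, slack=3)
Line 5: ['machine', 'on', 'python'] (min_width=17, slack=1)
Line 6: ['was', 'sweet', 'segment'] (min_width=17, slack=1)
Line 7: ['sound', 'car'] (min_width=9, slack=9)
Total lines: 7

Answer: 7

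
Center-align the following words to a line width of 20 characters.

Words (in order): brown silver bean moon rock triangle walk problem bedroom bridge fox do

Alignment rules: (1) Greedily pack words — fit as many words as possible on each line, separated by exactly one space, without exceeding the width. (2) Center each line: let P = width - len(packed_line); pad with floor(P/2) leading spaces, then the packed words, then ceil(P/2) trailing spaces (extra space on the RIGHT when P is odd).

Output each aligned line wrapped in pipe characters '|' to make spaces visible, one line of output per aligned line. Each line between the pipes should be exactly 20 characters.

Answer: | brown silver bean  |
| moon rock triangle |
|walk problem bedroom|
|   bridge fox do    |

Derivation:
Line 1: ['brown', 'silver', 'bean'] (min_width=17, slack=3)
Line 2: ['moon', 'rock', 'triangle'] (min_width=18, slack=2)
Line 3: ['walk', 'problem', 'bedroom'] (min_width=20, slack=0)
Line 4: ['bridge', 'fox', 'do'] (min_width=13, slack=7)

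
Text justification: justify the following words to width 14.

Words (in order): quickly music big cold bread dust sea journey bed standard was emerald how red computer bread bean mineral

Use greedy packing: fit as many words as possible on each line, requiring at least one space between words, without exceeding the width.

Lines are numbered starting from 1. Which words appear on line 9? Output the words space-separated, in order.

Line 1: ['quickly', 'music'] (min_width=13, slack=1)
Line 2: ['big', 'cold', 'bread'] (min_width=14, slack=0)
Line 3: ['dust', 'sea'] (min_width=8, slack=6)
Line 4: ['journey', 'bed'] (min_width=11, slack=3)
Line 5: ['standard', 'was'] (min_width=12, slack=2)
Line 6: ['emerald', 'how'] (min_width=11, slack=3)
Line 7: ['red', 'computer'] (min_width=12, slack=2)
Line 8: ['bread', 'bean'] (min_width=10, slack=4)
Line 9: ['mineral'] (min_width=7, slack=7)

Answer: mineral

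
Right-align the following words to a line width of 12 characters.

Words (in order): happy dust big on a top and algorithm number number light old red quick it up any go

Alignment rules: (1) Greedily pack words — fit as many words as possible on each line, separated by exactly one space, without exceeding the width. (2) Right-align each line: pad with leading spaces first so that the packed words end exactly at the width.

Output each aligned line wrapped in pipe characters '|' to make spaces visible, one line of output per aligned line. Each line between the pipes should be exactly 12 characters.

Answer: |  happy dust|
|big on a top|
|         and|
|   algorithm|
|      number|
|number light|
|     old red|
| quick it up|
|      any go|

Derivation:
Line 1: ['happy', 'dust'] (min_width=10, slack=2)
Line 2: ['big', 'on', 'a', 'top'] (min_width=12, slack=0)
Line 3: ['and'] (min_width=3, slack=9)
Line 4: ['algorithm'] (min_width=9, slack=3)
Line 5: ['number'] (min_width=6, slack=6)
Line 6: ['number', 'light'] (min_width=12, slack=0)
Line 7: ['old', 'red'] (min_width=7, slack=5)
Line 8: ['quick', 'it', 'up'] (min_width=11, slack=1)
Line 9: ['any', 'go'] (min_width=6, slack=6)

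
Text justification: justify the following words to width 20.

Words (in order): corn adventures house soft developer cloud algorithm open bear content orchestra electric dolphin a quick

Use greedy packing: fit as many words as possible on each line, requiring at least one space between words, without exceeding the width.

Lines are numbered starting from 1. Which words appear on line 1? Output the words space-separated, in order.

Answer: corn adventures

Derivation:
Line 1: ['corn', 'adventures'] (min_width=15, slack=5)
Line 2: ['house', 'soft', 'developer'] (min_width=20, slack=0)
Line 3: ['cloud', 'algorithm', 'open'] (min_width=20, slack=0)
Line 4: ['bear', 'content'] (min_width=12, slack=8)
Line 5: ['orchestra', 'electric'] (min_width=18, slack=2)
Line 6: ['dolphin', 'a', 'quick'] (min_width=15, slack=5)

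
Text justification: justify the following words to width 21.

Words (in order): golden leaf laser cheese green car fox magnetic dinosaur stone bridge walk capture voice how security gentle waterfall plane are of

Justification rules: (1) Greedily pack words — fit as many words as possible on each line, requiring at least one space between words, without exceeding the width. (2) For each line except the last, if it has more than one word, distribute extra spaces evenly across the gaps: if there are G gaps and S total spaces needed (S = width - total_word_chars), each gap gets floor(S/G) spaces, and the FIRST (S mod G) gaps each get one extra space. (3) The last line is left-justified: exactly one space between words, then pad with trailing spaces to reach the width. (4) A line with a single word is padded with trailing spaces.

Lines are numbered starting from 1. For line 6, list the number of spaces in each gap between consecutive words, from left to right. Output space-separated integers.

Line 1: ['golden', 'leaf', 'laser'] (min_width=17, slack=4)
Line 2: ['cheese', 'green', 'car', 'fox'] (min_width=20, slack=1)
Line 3: ['magnetic', 'dinosaur'] (min_width=17, slack=4)
Line 4: ['stone', 'bridge', 'walk'] (min_width=17, slack=4)
Line 5: ['capture', 'voice', 'how'] (min_width=17, slack=4)
Line 6: ['security', 'gentle'] (min_width=15, slack=6)
Line 7: ['waterfall', 'plane', 'are'] (min_width=19, slack=2)
Line 8: ['of'] (min_width=2, slack=19)

Answer: 7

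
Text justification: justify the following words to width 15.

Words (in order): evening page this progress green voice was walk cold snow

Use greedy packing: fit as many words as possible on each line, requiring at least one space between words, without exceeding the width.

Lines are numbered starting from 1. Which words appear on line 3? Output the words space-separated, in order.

Line 1: ['evening', 'page'] (min_width=12, slack=3)
Line 2: ['this', 'progress'] (min_width=13, slack=2)
Line 3: ['green', 'voice', 'was'] (min_width=15, slack=0)
Line 4: ['walk', 'cold', 'snow'] (min_width=14, slack=1)

Answer: green voice was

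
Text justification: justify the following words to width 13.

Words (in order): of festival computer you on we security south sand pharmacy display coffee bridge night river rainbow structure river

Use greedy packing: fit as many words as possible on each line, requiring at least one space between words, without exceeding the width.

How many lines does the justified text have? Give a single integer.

Line 1: ['of', 'festival'] (min_width=11, slack=2)
Line 2: ['computer', 'you'] (min_width=12, slack=1)
Line 3: ['on', 'we'] (min_width=5, slack=8)
Line 4: ['security'] (min_width=8, slack=5)
Line 5: ['south', 'sand'] (min_width=10, slack=3)
Line 6: ['pharmacy'] (min_width=8, slack=5)
Line 7: ['display'] (min_width=7, slack=6)
Line 8: ['coffee', 'bridge'] (min_width=13, slack=0)
Line 9: ['night', 'river'] (min_width=11, slack=2)
Line 10: ['rainbow'] (min_width=7, slack=6)
Line 11: ['structure'] (min_width=9, slack=4)
Line 12: ['river'] (min_width=5, slack=8)
Total lines: 12

Answer: 12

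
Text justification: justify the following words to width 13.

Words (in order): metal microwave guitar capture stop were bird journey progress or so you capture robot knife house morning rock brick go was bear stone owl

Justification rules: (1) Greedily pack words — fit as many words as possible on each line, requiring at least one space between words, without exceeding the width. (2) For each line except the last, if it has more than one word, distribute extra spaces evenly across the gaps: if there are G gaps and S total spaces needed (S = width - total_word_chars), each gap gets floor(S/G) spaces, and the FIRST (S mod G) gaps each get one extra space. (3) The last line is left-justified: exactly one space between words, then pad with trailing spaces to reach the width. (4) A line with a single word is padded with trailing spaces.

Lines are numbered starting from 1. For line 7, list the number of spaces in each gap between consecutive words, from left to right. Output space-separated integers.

Line 1: ['metal'] (min_width=5, slack=8)
Line 2: ['microwave'] (min_width=9, slack=4)
Line 3: ['guitar'] (min_width=6, slack=7)
Line 4: ['capture', 'stop'] (min_width=12, slack=1)
Line 5: ['were', 'bird'] (min_width=9, slack=4)
Line 6: ['journey'] (min_width=7, slack=6)
Line 7: ['progress', 'or'] (min_width=11, slack=2)
Line 8: ['so', 'you'] (min_width=6, slack=7)
Line 9: ['capture', 'robot'] (min_width=13, slack=0)
Line 10: ['knife', 'house'] (min_width=11, slack=2)
Line 11: ['morning', 'rock'] (min_width=12, slack=1)
Line 12: ['brick', 'go', 'was'] (min_width=12, slack=1)
Line 13: ['bear', 'stone'] (min_width=10, slack=3)
Line 14: ['owl'] (min_width=3, slack=10)

Answer: 3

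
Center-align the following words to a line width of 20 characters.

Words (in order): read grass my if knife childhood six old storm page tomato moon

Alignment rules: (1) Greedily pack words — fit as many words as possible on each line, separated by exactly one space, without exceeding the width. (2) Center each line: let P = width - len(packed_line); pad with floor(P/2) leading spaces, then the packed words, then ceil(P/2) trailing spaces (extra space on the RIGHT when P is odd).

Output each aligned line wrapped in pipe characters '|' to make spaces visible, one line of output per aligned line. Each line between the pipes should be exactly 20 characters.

Line 1: ['read', 'grass', 'my', 'if'] (min_width=16, slack=4)
Line 2: ['knife', 'childhood', 'six'] (min_width=19, slack=1)
Line 3: ['old', 'storm', 'page'] (min_width=14, slack=6)
Line 4: ['tomato', 'moon'] (min_width=11, slack=9)

Answer: |  read grass my if  |
|knife childhood six |
|   old storm page   |
|    tomato moon     |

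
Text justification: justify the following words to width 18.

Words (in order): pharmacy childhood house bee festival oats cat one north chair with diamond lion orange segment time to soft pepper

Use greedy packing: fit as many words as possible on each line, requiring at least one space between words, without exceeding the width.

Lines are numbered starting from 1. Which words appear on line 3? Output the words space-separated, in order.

Answer: oats cat one north

Derivation:
Line 1: ['pharmacy', 'childhood'] (min_width=18, slack=0)
Line 2: ['house', 'bee', 'festival'] (min_width=18, slack=0)
Line 3: ['oats', 'cat', 'one', 'north'] (min_width=18, slack=0)
Line 4: ['chair', 'with', 'diamond'] (min_width=18, slack=0)
Line 5: ['lion', 'orange'] (min_width=11, slack=7)
Line 6: ['segment', 'time', 'to'] (min_width=15, slack=3)
Line 7: ['soft', 'pepper'] (min_width=11, slack=7)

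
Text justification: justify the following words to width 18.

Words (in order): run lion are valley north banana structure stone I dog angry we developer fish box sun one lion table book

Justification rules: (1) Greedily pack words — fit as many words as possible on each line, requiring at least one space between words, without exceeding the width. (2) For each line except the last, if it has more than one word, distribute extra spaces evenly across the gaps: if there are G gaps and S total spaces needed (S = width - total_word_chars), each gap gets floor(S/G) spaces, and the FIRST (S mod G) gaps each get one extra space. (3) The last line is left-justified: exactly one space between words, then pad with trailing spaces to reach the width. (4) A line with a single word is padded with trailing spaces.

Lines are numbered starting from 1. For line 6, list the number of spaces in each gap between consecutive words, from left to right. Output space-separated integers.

Answer: 2 2 1

Derivation:
Line 1: ['run', 'lion', 'are'] (min_width=12, slack=6)
Line 2: ['valley', 'north'] (min_width=12, slack=6)
Line 3: ['banana', 'structure'] (min_width=16, slack=2)
Line 4: ['stone', 'I', 'dog', 'angry'] (min_width=17, slack=1)
Line 5: ['we', 'developer', 'fish'] (min_width=17, slack=1)
Line 6: ['box', 'sun', 'one', 'lion'] (min_width=16, slack=2)
Line 7: ['table', 'book'] (min_width=10, slack=8)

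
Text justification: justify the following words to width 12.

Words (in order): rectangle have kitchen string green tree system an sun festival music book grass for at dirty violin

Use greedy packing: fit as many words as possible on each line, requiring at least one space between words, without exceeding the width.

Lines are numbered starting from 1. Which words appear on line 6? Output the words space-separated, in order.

Answer: festival

Derivation:
Line 1: ['rectangle'] (min_width=9, slack=3)
Line 2: ['have', 'kitchen'] (min_width=12, slack=0)
Line 3: ['string', 'green'] (min_width=12, slack=0)
Line 4: ['tree', 'system'] (min_width=11, slack=1)
Line 5: ['an', 'sun'] (min_width=6, slack=6)
Line 6: ['festival'] (min_width=8, slack=4)
Line 7: ['music', 'book'] (min_width=10, slack=2)
Line 8: ['grass', 'for', 'at'] (min_width=12, slack=0)
Line 9: ['dirty', 'violin'] (min_width=12, slack=0)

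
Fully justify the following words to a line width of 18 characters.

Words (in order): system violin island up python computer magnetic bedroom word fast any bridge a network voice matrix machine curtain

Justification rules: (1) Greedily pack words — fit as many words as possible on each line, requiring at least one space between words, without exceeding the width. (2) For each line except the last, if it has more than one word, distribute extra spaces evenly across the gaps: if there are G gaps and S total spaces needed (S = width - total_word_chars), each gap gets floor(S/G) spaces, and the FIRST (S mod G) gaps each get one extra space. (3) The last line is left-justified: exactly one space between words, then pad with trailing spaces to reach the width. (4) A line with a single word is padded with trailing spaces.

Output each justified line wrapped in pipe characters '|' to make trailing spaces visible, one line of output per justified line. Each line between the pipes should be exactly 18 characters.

Answer: |system      violin|
|island  up  python|
|computer  magnetic|
|bedroom  word fast|
|any    bridge    a|
|network      voice|
|matrix     machine|
|curtain           |

Derivation:
Line 1: ['system', 'violin'] (min_width=13, slack=5)
Line 2: ['island', 'up', 'python'] (min_width=16, slack=2)
Line 3: ['computer', 'magnetic'] (min_width=17, slack=1)
Line 4: ['bedroom', 'word', 'fast'] (min_width=17, slack=1)
Line 5: ['any', 'bridge', 'a'] (min_width=12, slack=6)
Line 6: ['network', 'voice'] (min_width=13, slack=5)
Line 7: ['matrix', 'machine'] (min_width=14, slack=4)
Line 8: ['curtain'] (min_width=7, slack=11)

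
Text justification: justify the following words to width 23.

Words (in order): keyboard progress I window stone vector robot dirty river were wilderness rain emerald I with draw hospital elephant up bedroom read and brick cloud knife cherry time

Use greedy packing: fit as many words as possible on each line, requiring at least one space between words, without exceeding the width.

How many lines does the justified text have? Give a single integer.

Line 1: ['keyboard', 'progress', 'I'] (min_width=19, slack=4)
Line 2: ['window', 'stone', 'vector'] (min_width=19, slack=4)
Line 3: ['robot', 'dirty', 'river', 'were'] (min_width=22, slack=1)
Line 4: ['wilderness', 'rain', 'emerald'] (min_width=23, slack=0)
Line 5: ['I', 'with', 'draw', 'hospital'] (min_width=20, slack=3)
Line 6: ['elephant', 'up', 'bedroom'] (min_width=19, slack=4)
Line 7: ['read', 'and', 'brick', 'cloud'] (min_width=20, slack=3)
Line 8: ['knife', 'cherry', 'time'] (min_width=17, slack=6)
Total lines: 8

Answer: 8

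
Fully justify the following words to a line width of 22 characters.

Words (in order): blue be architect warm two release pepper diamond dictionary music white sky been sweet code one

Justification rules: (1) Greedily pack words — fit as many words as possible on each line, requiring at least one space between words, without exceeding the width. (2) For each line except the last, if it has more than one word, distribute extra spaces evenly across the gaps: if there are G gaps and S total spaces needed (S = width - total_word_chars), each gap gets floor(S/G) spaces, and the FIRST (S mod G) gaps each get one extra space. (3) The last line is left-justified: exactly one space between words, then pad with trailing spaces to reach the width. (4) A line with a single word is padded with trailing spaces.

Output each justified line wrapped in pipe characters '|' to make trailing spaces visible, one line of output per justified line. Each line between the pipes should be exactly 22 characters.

Line 1: ['blue', 'be', 'architect', 'warm'] (min_width=22, slack=0)
Line 2: ['two', 'release', 'pepper'] (min_width=18, slack=4)
Line 3: ['diamond', 'dictionary'] (min_width=18, slack=4)
Line 4: ['music', 'white', 'sky', 'been'] (min_width=20, slack=2)
Line 5: ['sweet', 'code', 'one'] (min_width=14, slack=8)

Answer: |blue be architect warm|
|two   release   pepper|
|diamond     dictionary|
|music  white  sky been|
|sweet code one        |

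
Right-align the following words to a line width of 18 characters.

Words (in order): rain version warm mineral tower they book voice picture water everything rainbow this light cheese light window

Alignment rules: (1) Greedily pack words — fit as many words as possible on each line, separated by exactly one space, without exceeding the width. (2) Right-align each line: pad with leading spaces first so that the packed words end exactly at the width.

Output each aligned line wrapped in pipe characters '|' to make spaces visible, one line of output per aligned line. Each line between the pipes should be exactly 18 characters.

Answer: | rain version warm|
|mineral tower they|
|book voice picture|
|  water everything|
|rainbow this light|
|      cheese light|
|            window|

Derivation:
Line 1: ['rain', 'version', 'warm'] (min_width=17, slack=1)
Line 2: ['mineral', 'tower', 'they'] (min_width=18, slack=0)
Line 3: ['book', 'voice', 'picture'] (min_width=18, slack=0)
Line 4: ['water', 'everything'] (min_width=16, slack=2)
Line 5: ['rainbow', 'this', 'light'] (min_width=18, slack=0)
Line 6: ['cheese', 'light'] (min_width=12, slack=6)
Line 7: ['window'] (min_width=6, slack=12)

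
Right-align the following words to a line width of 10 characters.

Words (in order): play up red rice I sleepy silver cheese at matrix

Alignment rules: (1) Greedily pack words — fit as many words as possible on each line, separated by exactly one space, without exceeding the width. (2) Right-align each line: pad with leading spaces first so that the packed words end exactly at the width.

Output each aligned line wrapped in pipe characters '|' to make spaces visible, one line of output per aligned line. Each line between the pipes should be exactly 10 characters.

Line 1: ['play', 'up'] (min_width=7, slack=3)
Line 2: ['red', 'rice', 'I'] (min_width=10, slack=0)
Line 3: ['sleepy'] (min_width=6, slack=4)
Line 4: ['silver'] (min_width=6, slack=4)
Line 5: ['cheese', 'at'] (min_width=9, slack=1)
Line 6: ['matrix'] (min_width=6, slack=4)

Answer: |   play up|
|red rice I|
|    sleepy|
|    silver|
| cheese at|
|    matrix|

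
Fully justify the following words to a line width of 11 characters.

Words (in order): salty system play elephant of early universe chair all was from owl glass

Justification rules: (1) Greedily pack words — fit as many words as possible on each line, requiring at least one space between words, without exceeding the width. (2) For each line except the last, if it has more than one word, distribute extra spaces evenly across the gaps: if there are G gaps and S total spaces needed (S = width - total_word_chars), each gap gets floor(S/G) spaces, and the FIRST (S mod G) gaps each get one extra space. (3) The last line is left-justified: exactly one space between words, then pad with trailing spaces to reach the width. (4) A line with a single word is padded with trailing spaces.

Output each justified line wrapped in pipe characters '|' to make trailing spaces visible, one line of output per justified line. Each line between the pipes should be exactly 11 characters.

Answer: |salty      |
|system play|
|elephant of|
|early      |
|universe   |
|chair   all|
|was    from|
|owl glass  |

Derivation:
Line 1: ['salty'] (min_width=5, slack=6)
Line 2: ['system', 'play'] (min_width=11, slack=0)
Line 3: ['elephant', 'of'] (min_width=11, slack=0)
Line 4: ['early'] (min_width=5, slack=6)
Line 5: ['universe'] (min_width=8, slack=3)
Line 6: ['chair', 'all'] (min_width=9, slack=2)
Line 7: ['was', 'from'] (min_width=8, slack=3)
Line 8: ['owl', 'glass'] (min_width=9, slack=2)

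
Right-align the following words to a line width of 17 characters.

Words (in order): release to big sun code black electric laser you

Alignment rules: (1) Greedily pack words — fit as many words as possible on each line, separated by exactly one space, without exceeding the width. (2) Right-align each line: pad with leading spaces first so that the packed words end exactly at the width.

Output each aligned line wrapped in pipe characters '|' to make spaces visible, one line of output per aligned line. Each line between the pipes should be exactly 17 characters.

Line 1: ['release', 'to', 'big'] (min_width=14, slack=3)
Line 2: ['sun', 'code', 'black'] (min_width=14, slack=3)
Line 3: ['electric', 'laser'] (min_width=14, slack=3)
Line 4: ['you'] (min_width=3, slack=14)

Answer: |   release to big|
|   sun code black|
|   electric laser|
|              you|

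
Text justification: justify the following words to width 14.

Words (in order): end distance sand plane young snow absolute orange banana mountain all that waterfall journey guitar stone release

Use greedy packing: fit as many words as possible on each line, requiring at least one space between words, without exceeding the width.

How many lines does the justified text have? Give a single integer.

Line 1: ['end', 'distance'] (min_width=12, slack=2)
Line 2: ['sand', 'plane'] (min_width=10, slack=4)
Line 3: ['young', 'snow'] (min_width=10, slack=4)
Line 4: ['absolute'] (min_width=8, slack=6)
Line 5: ['orange', 'banana'] (min_width=13, slack=1)
Line 6: ['mountain', 'all'] (min_width=12, slack=2)
Line 7: ['that', 'waterfall'] (min_width=14, slack=0)
Line 8: ['journey', 'guitar'] (min_width=14, slack=0)
Line 9: ['stone', 'release'] (min_width=13, slack=1)
Total lines: 9

Answer: 9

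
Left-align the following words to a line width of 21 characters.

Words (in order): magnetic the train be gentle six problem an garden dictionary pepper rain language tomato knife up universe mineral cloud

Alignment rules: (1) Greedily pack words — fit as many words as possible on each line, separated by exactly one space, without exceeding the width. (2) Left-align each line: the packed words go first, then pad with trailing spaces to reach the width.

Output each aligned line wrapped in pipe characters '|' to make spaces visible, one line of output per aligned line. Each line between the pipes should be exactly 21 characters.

Answer: |magnetic the train be|
|gentle six problem an|
|garden dictionary    |
|pepper rain language |
|tomato knife up      |
|universe mineral     |
|cloud                |

Derivation:
Line 1: ['magnetic', 'the', 'train', 'be'] (min_width=21, slack=0)
Line 2: ['gentle', 'six', 'problem', 'an'] (min_width=21, slack=0)
Line 3: ['garden', 'dictionary'] (min_width=17, slack=4)
Line 4: ['pepper', 'rain', 'language'] (min_width=20, slack=1)
Line 5: ['tomato', 'knife', 'up'] (min_width=15, slack=6)
Line 6: ['universe', 'mineral'] (min_width=16, slack=5)
Line 7: ['cloud'] (min_width=5, slack=16)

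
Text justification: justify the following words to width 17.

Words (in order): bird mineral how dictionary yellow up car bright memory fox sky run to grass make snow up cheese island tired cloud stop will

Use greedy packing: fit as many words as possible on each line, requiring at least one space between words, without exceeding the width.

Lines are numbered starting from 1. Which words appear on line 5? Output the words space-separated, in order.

Line 1: ['bird', 'mineral', 'how'] (min_width=16, slack=1)
Line 2: ['dictionary', 'yellow'] (min_width=17, slack=0)
Line 3: ['up', 'car', 'bright'] (min_width=13, slack=4)
Line 4: ['memory', 'fox', 'sky'] (min_width=14, slack=3)
Line 5: ['run', 'to', 'grass', 'make'] (min_width=17, slack=0)
Line 6: ['snow', 'up', 'cheese'] (min_width=14, slack=3)
Line 7: ['island', 'tired'] (min_width=12, slack=5)
Line 8: ['cloud', 'stop', 'will'] (min_width=15, slack=2)

Answer: run to grass make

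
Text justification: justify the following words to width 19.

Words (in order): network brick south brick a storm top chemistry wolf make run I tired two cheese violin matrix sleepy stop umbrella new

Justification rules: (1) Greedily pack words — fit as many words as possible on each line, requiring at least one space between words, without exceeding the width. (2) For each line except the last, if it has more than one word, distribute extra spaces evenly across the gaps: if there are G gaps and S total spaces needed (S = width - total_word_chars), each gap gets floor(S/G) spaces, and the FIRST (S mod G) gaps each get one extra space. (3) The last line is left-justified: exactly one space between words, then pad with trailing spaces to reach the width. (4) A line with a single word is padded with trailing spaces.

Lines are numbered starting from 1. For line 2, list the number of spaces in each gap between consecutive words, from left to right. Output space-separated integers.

Answer: 2 2 1

Derivation:
Line 1: ['network', 'brick', 'south'] (min_width=19, slack=0)
Line 2: ['brick', 'a', 'storm', 'top'] (min_width=17, slack=2)
Line 3: ['chemistry', 'wolf', 'make'] (min_width=19, slack=0)
Line 4: ['run', 'I', 'tired', 'two'] (min_width=15, slack=4)
Line 5: ['cheese', 'violin'] (min_width=13, slack=6)
Line 6: ['matrix', 'sleepy', 'stop'] (min_width=18, slack=1)
Line 7: ['umbrella', 'new'] (min_width=12, slack=7)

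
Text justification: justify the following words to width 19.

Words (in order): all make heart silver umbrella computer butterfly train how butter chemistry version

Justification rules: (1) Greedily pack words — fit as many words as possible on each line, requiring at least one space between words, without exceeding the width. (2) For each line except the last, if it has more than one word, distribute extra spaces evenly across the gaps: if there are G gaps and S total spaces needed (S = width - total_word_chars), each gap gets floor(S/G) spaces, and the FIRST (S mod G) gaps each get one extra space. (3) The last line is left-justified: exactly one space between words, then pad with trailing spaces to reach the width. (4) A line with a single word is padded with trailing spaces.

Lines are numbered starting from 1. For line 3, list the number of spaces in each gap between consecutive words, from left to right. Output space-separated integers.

Answer: 2

Derivation:
Line 1: ['all', 'make', 'heart'] (min_width=14, slack=5)
Line 2: ['silver', 'umbrella'] (min_width=15, slack=4)
Line 3: ['computer', 'butterfly'] (min_width=18, slack=1)
Line 4: ['train', 'how', 'butter'] (min_width=16, slack=3)
Line 5: ['chemistry', 'version'] (min_width=17, slack=2)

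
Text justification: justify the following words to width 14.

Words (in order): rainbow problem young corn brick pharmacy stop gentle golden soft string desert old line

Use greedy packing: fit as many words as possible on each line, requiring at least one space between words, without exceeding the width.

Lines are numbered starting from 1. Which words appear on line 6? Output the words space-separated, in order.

Answer: soft string

Derivation:
Line 1: ['rainbow'] (min_width=7, slack=7)
Line 2: ['problem', 'young'] (min_width=13, slack=1)
Line 3: ['corn', 'brick'] (min_width=10, slack=4)
Line 4: ['pharmacy', 'stop'] (min_width=13, slack=1)
Line 5: ['gentle', 'golden'] (min_width=13, slack=1)
Line 6: ['soft', 'string'] (min_width=11, slack=3)
Line 7: ['desert', 'old'] (min_width=10, slack=4)
Line 8: ['line'] (min_width=4, slack=10)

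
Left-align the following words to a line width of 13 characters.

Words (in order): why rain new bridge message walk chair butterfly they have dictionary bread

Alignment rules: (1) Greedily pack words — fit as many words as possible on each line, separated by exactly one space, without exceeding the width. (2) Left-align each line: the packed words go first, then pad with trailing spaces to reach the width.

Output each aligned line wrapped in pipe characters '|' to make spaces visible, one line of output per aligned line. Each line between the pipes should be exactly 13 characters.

Line 1: ['why', 'rain', 'new'] (min_width=12, slack=1)
Line 2: ['bridge'] (min_width=6, slack=7)
Line 3: ['message', 'walk'] (min_width=12, slack=1)
Line 4: ['chair'] (min_width=5, slack=8)
Line 5: ['butterfly'] (min_width=9, slack=4)
Line 6: ['they', 'have'] (min_width=9, slack=4)
Line 7: ['dictionary'] (min_width=10, slack=3)
Line 8: ['bread'] (min_width=5, slack=8)

Answer: |why rain new |
|bridge       |
|message walk |
|chair        |
|butterfly    |
|they have    |
|dictionary   |
|bread        |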